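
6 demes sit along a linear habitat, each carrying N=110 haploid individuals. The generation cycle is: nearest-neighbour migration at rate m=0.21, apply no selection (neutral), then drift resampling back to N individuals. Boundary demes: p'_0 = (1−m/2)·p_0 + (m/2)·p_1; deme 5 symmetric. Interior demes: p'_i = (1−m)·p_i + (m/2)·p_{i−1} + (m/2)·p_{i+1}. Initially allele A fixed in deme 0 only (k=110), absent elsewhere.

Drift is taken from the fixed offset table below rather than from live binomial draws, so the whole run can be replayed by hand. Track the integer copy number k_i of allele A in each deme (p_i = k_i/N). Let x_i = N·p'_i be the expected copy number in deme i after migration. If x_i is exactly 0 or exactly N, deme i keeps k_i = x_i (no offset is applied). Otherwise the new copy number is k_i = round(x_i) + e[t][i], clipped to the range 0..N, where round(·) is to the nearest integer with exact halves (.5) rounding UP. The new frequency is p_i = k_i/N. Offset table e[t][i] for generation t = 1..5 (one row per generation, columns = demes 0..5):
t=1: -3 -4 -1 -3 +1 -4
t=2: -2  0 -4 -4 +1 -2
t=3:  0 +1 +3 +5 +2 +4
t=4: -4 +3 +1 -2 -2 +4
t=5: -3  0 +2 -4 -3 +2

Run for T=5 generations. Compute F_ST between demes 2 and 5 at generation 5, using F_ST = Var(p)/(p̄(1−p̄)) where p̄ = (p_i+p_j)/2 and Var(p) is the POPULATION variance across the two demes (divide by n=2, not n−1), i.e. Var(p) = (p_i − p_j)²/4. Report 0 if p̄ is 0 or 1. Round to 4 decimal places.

t=0: k=[110 0 0 0 0 0]
t=1: x=[98.4500 11.5500 0.0000 0.0000 0.0000 0.0000] k=[95 8 0 0 0 0]
t=2: x=[85.8650 16.2950 0.8400 0.0000 0.0000 0.0000] k=[84 16 0 0 0 0]
t=3: x=[76.8600 21.4600 1.6800 0.0000 0.0000 0.0000] k=[77 22 5 0 0 0]
t=4: x=[71.2250 25.9900 6.2600 0.5250 0.0000 0.0000] k=[67 29 7 0 0 0]
t=5: x=[63.0100 30.6800 8.5750 0.7350 0.0000 0.0000] k=[60 31 11 0 0 0]

0.0526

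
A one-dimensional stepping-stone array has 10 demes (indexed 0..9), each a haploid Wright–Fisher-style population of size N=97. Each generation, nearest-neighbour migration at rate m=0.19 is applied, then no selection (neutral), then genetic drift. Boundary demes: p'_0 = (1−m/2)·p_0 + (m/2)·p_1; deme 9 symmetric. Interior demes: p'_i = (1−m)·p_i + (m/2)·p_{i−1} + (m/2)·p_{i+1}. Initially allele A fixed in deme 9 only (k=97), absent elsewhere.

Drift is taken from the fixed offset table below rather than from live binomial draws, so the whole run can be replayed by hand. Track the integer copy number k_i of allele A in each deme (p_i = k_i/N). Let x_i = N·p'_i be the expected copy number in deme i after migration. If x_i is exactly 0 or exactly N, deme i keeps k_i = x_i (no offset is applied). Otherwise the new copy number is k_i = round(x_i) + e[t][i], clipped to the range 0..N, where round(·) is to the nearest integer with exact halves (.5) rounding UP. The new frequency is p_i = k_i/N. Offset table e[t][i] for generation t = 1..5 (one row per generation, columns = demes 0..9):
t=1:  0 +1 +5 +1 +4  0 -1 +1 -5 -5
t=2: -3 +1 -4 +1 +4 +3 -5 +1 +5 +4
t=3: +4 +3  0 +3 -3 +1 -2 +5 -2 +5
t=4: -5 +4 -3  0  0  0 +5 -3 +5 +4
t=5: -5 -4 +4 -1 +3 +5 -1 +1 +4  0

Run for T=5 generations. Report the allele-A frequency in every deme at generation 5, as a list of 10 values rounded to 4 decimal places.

[0.0000, 0.0000, 0.0000, 0.0000, 0.0000, 0.0619, 0.0412, 0.0722, 0.3505, 0.7320]

t=0: k=[0 0 0 0 0 0 0 0 0 97]
t=1: x=[0.0000 0.0000 0.0000 0.0000 0.0000 0.0000 0.0000 0.0000 9.2150 87.7850] k=[0 0 0 0 0 0 0 0 4 83]
t=2: x=[0.0000 0.0000 0.0000 0.0000 0.0000 0.0000 0.0000 0.3800 11.1250 75.4950] k=[0 0 0 0 0 0 0 1 16 79]
t=3: x=[0.0000 0.0000 0.0000 0.0000 0.0000 0.0000 0.0950 2.3300 20.5600 73.0150] k=[0 0 0 0 0 0 0 7 19 78]
t=4: x=[0.0000 0.0000 0.0000 0.0000 0.0000 0.0000 0.6650 7.4750 23.4650 72.3950] k=[0 0 0 0 0 0 6 4 28 76]
t=5: x=[0.0000 0.0000 0.0000 0.0000 0.0000 0.5700 5.2400 6.4700 30.2800 71.4400] k=[0 0 0 0 0 6 4 7 34 71]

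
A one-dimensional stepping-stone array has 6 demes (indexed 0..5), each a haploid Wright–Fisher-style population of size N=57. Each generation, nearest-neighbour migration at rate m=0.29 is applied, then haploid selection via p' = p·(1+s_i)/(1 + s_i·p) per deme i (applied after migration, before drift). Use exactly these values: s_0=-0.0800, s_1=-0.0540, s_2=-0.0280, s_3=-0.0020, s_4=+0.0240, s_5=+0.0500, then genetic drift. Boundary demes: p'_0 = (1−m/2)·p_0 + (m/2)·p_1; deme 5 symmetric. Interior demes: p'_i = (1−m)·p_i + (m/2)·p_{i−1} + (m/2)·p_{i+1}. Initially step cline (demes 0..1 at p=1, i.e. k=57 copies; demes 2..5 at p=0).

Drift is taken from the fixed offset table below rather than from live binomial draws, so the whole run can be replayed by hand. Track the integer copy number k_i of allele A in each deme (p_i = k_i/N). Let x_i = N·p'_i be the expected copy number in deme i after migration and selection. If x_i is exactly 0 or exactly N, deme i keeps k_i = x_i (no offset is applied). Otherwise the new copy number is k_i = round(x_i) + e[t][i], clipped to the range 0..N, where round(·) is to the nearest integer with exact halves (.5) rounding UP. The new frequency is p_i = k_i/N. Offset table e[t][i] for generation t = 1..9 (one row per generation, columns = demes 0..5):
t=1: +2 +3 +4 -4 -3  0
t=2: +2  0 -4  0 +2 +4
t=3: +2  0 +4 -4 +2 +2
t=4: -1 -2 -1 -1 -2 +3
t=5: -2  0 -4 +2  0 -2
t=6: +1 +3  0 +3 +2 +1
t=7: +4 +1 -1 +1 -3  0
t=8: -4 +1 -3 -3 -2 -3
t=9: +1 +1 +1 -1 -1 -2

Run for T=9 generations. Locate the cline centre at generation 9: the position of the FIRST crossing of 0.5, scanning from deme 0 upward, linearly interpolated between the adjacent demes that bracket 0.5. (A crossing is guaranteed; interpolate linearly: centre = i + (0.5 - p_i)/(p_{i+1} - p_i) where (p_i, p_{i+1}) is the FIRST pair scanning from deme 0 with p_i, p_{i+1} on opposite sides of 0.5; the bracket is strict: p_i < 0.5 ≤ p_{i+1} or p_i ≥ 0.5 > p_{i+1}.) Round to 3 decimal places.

1.344

t=0: k=[57 57 0 0 0 0]
t=1: x=[57.0000 48.3349 8.0663 0.0000 0.0000 0.0000] k=[57 51 12 0 0 0]
t=2: x=[56.0556 45.7212 15.5913 1.7366 0.0000 0.0000] k=[57 46 12 2 0 0]
t=3: x=[55.2705 42.0612 15.1619 3.1540 0.2969 0.0000] k=[57 42 19 0 2 0]
t=4: x=[54.6437 40.1896 19.2166 3.0392 1.4532 0.3044] k=[54 38 18 2 0 3]
t=5: x=[51.2639 36.7004 18.2261 4.0225 0.7422 2.6872] k=[49 37 14 6 1 1]
t=6: x=[46.5681 34.6555 15.8480 6.4236 1.7651 1.0491] k=[48 38 16 9 4 2]
t=7: x=[45.8195 35.5222 17.8252 9.2744 4.5330 2.3997] k=[50 37 17 10 2 2]
t=8: x=[47.4715 35.2433 18.5281 9.8387 3.2315 2.0963] k=[43 36 16 7 1 0]
t=9: x=[41.0448 33.3507 17.2514 7.4221 1.7651 0.1522] k=[42 34 18 6 1 0]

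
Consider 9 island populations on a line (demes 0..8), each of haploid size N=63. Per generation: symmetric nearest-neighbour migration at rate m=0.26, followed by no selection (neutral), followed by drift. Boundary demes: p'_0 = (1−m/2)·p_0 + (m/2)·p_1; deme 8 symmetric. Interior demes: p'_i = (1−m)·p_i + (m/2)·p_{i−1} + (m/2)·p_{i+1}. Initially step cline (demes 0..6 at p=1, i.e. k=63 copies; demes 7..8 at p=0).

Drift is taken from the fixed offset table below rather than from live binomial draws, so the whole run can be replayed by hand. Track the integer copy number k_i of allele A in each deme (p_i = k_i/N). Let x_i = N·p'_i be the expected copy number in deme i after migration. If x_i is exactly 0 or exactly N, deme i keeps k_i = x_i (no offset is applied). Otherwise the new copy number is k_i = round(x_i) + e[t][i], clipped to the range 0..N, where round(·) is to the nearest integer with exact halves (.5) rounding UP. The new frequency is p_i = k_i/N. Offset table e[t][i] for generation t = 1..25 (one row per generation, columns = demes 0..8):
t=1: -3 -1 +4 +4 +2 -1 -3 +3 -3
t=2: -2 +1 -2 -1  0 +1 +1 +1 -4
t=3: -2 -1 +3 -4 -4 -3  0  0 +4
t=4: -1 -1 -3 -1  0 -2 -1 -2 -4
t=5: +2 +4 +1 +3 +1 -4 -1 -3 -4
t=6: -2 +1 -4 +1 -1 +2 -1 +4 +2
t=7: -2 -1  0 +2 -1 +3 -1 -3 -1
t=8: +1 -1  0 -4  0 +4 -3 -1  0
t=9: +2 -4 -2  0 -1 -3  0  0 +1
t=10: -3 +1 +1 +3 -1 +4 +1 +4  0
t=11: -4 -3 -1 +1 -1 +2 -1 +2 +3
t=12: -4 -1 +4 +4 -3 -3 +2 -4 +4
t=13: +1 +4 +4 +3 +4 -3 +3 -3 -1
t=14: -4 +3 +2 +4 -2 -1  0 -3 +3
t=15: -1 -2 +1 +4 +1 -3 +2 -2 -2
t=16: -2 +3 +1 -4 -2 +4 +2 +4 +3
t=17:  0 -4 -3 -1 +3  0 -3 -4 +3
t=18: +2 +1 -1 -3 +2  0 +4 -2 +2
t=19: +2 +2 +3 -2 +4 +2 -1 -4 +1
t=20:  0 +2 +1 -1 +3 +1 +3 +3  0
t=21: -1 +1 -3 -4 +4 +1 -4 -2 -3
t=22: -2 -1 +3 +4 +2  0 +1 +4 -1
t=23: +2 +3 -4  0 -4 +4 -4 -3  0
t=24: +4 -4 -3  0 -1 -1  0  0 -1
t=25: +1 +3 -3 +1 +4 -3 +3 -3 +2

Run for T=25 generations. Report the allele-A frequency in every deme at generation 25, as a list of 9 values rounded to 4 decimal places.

[1.0000, 0.9683, 0.8254, 0.9206, 0.9365, 0.7619, 0.6667, 0.4444, 0.4603]

t=0: k=[63 63 63 63 63 63 63 0 0]
t=1: x=[63.0000 63.0000 63.0000 63.0000 63.0000 63.0000 54.8100 8.1900 0.0000] k=[63 63 63 63 63 63 52 11 0]
t=2: x=[63.0000 63.0000 63.0000 63.0000 63.0000 61.5700 48.1000 14.9000 1.4300] k=[63 63 63 63 63 63 49 16 0]
t=3: x=[63.0000 63.0000 63.0000 63.0000 63.0000 61.1800 46.5300 18.2100 2.0800] k=[63 63 63 63 63 58 47 18 6]
t=4: x=[63.0000 63.0000 63.0000 63.0000 62.3500 57.2200 44.6600 20.2100 7.5600] k=[63 63 63 63 62 55 44 18 4]
t=5: x=[63.0000 63.0000 63.0000 62.8700 61.2200 54.4800 42.0500 19.5600 5.8200] k=[63 63 63 63 62 50 41 17 2]
t=6: x=[63.0000 63.0000 63.0000 62.8700 60.5700 50.3900 39.0500 18.1700 3.9500] k=[63 63 63 63 60 52 38 22 6]
t=7: x=[63.0000 63.0000 63.0000 62.6100 59.3500 51.2200 37.7400 22.0000 8.0800] k=[63 63 63 63 58 54 37 19 7]
t=8: x=[63.0000 63.0000 63.0000 62.3500 58.1300 52.3100 36.8700 19.7800 8.5600] k=[63 63 63 58 58 56 34 19 9]
t=9: x=[63.0000 63.0000 62.3500 58.6500 57.7400 53.4000 34.9100 19.6500 10.3000] k=[63 63 60 59 57 50 35 20 11]
t=10: x=[63.0000 62.6100 60.2600 58.8700 56.3500 48.9600 35.0000 20.7800 12.1700] k=[63 63 61 62 55 53 36 25 12]
t=11: x=[63.0000 62.7400 61.3900 60.9600 55.6500 51.0500 36.7800 24.7400 13.6900] k=[63 60 60 62 55 53 36 27 17]
t=12: x=[62.6100 60.3900 60.2600 60.8300 55.6500 51.0500 37.0400 26.8700 18.3000] k=[59 59 63 63 53 48 39 23 22]
t=13: x=[59.0000 59.5200 62.4800 61.7000 53.6500 47.4800 38.0900 24.9500 22.1300] k=[60 63 63 63 58 44 41 22 21]
t=14: x=[60.3900 62.6100 63.0000 62.3500 56.8300 45.4300 38.9200 24.3400 21.1300] k=[56 63 63 63 55 44 39 21 24]
t=15: x=[56.9100 62.0900 63.0000 61.9600 54.6100 44.7800 37.3100 23.7300 23.6100] k=[56 60 63 63 56 42 39 22 22]
t=16: x=[56.5200 59.8700 62.6100 62.0900 55.0900 43.4300 37.1800 24.2100 22.0000] k=[55 63 63 58 53 47 39 28 25]
t=17: x=[56.0400 61.9600 62.3500 58.0000 52.8700 46.7400 38.6100 29.0400 25.3900] k=[56 58 59 57 56 47 36 25 28]
t=18: x=[56.2600 57.8700 58.6100 57.1300 54.9600 46.7400 36.0000 26.8200 27.6100] k=[58 59 58 54 57 47 40 25 30]
t=19: x=[58.1300 58.7400 57.6100 54.9100 55.3100 47.3900 38.9600 27.6000 29.3500] k=[60 61 61 53 59 49 38 24 30]
t=20: x=[60.1300 60.8700 59.9600 54.8200 56.9200 48.8700 37.6100 26.6000 29.2200] k=[60 63 61 54 60 50 41 30 29]
t=21: x=[60.3900 62.3500 60.3500 55.6900 57.9200 50.1300 40.7400 31.3000 29.1300] k=[59 63 57 52 62 51 37 29 26]
t=22: x=[59.5200 61.7000 57.1300 53.9500 59.2700 50.6100 37.7800 29.6500 26.3900] k=[58 61 60 58 61 51 39 34 25]
t=23: x=[58.3900 60.4800 59.8700 58.6500 59.3100 50.7400 39.9100 33.4800 26.1700] k=[60 63 56 59 55 55 36 30 26]
t=24: x=[60.3900 61.7000 57.3000 58.0900 55.5200 52.5300 37.6900 30.2600 26.5200] k=[63 58 54 58 55 52 38 30 26]
t=25: x=[62.3500 58.1300 55.0400 57.0900 55.0000 50.5700 38.7800 30.5200 26.5200] k=[63 61 52 58 59 48 42 28 29]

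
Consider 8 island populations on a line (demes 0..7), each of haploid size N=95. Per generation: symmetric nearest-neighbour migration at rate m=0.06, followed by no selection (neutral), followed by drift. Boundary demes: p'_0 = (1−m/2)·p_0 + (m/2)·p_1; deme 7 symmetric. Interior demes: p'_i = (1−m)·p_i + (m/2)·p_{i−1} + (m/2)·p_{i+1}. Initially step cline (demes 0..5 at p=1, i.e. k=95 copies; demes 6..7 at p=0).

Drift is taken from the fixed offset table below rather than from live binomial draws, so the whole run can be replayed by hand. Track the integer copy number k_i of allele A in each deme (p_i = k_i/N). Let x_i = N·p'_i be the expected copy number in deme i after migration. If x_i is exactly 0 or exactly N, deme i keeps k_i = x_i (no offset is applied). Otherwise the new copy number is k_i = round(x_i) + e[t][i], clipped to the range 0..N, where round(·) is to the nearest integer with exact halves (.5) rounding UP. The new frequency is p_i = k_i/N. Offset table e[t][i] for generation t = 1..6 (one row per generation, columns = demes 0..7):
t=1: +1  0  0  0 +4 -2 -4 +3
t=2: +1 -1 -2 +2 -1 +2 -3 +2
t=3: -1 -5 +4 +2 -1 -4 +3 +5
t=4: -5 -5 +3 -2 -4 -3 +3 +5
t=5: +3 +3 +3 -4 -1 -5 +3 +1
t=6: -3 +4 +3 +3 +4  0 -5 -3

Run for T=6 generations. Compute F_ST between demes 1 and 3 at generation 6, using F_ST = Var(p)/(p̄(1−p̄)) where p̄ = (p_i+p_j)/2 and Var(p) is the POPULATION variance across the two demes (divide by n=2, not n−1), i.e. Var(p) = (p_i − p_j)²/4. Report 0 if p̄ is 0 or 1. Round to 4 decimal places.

t=0: k=[95 95 95 95 95 95 0 0]
t=1: x=[95.0000 95.0000 95.0000 95.0000 95.0000 92.1500 2.8500 0.0000] k=[95 95 95 95 95 90 0 0]
t=2: x=[95.0000 95.0000 95.0000 95.0000 94.8500 87.4500 2.7000 0.0000] k=[95 95 95 95 94 89 0 0]
t=3: x=[95.0000 95.0000 95.0000 94.9700 93.8800 86.4800 2.6700 0.0000] k=[95 95 95 95 93 82 6 0]
t=4: x=[95.0000 95.0000 95.0000 94.9400 92.7300 80.0500 8.1000 0.1800] k=[95 95 95 93 89 77 11 5]
t=5: x=[95.0000 95.0000 94.9400 92.9400 88.7600 75.3800 12.8000 5.1800] k=[95 95 95 89 88 70 16 6]
t=6: x=[95.0000 95.0000 94.8200 89.1500 87.4900 68.9200 17.3200 6.3000] k=[95 95 95 92 91 69 12 3]

0.0160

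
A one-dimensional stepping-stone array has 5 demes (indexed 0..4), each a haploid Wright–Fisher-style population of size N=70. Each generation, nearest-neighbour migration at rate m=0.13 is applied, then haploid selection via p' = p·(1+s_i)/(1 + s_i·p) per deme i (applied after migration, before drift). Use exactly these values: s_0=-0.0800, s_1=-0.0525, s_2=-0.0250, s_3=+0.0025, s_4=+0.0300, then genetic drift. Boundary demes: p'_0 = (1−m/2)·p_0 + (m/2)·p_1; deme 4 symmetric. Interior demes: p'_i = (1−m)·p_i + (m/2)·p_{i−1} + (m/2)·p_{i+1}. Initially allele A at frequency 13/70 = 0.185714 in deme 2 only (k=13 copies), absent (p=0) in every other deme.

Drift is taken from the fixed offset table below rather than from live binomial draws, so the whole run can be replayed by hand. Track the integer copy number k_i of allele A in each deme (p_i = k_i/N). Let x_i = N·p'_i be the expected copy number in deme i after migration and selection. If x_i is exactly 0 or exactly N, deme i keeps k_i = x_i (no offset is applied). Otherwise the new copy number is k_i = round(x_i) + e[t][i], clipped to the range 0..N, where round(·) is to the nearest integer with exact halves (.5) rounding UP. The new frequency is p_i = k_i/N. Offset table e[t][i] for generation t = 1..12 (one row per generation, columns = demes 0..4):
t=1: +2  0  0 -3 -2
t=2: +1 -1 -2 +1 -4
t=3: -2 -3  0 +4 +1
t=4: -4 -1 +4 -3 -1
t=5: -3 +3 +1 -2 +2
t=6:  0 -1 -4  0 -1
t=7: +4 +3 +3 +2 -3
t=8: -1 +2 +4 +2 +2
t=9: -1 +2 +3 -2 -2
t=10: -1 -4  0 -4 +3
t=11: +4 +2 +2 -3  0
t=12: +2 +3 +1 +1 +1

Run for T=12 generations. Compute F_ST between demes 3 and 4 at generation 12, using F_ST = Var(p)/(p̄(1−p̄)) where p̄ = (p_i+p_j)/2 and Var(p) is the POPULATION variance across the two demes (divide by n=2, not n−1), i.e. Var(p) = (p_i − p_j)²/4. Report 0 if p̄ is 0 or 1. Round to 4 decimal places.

0.0050

t=0: k=[0 0 13 0 0]
t=1: x=[0.0000 0.8011 11.0720 0.8471 0.0000] k=[0 1 11 0 0]
t=2: x=[0.0598 1.5036 9.4266 0.7168 0.0000] k=[1 1 7 2 0]
t=3: x=[0.9211 1.3184 6.1417 2.2003 0.1339] k=[0 0 6 6 1]
t=4: x=[0.0000 0.3696 5.4807 5.6880 1.3640] k=[0 0 9 3 0]
t=5: x=[0.0000 0.5545 7.8469 3.2026 0.2008] k=[0 4 9 1 2]
t=6: x=[0.2393 3.8634 7.9744 1.5889 1.9914] k=[0 3 4 2 1]
t=7: x=[0.1794 2.7252 3.7149 2.0700 1.0964] k=[4 6 7 4 0]
t=8: x=[3.8176 5.6486 6.5874 3.9443 0.2678] k=[3 8 11 6 2]
t=9: x=[3.0707 7.5011 10.2564 6.0788 2.3255] k=[2 10 13 4 0]
t=10: x=[2.3251 9.2341 11.9667 4.3351 0.2678] k=[1 5 12 0 3]
t=11: x=[1.1609 4.9415 10.5364 0.9774 2.8857] k=[5 7 13 0 3]
t=12: x=[4.7474 6.9165 11.5193 1.0426 2.8857] k=[7 10 13 2 4]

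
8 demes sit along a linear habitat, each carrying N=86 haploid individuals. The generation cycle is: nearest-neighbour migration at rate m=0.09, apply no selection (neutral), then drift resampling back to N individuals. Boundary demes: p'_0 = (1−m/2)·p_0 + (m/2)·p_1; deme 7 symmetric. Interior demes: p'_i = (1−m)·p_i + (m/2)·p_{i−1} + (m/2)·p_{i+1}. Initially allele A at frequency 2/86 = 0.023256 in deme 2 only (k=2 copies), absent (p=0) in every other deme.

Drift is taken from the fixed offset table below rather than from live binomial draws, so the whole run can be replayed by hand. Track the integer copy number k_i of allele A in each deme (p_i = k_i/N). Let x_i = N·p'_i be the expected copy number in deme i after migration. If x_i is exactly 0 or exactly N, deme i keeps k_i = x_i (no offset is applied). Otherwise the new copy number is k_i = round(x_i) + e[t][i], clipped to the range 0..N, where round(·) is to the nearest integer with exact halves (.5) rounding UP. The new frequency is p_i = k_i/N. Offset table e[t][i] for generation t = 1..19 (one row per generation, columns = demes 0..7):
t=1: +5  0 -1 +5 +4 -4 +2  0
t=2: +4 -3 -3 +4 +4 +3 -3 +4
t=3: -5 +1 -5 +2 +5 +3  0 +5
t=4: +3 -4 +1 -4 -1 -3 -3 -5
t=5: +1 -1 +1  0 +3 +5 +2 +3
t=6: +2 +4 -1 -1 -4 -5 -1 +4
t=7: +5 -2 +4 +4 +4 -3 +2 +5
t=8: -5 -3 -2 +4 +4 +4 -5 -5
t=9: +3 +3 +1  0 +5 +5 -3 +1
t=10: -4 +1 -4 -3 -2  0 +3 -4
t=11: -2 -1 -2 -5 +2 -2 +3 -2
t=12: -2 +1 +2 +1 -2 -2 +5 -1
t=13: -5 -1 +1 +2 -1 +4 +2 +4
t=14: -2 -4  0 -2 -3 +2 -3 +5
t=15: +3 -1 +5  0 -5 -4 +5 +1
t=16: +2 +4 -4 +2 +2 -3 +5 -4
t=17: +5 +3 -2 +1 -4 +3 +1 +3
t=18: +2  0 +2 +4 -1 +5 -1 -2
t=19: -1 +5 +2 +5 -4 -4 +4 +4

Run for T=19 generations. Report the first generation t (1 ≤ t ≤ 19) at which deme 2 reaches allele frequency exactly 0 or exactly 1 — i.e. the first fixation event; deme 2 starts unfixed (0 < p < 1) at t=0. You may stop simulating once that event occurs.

2

t=0: k=[0 0 2 0 0 0 0 0]
t=1: x=[0.0000 0.0900 1.8200 0.0900 0.0000 0.0000 0.0000 0.0000] k=[0 0 1 5 0 0 0 0]
t=2: x=[0.0000 0.0450 1.1350 4.5950 0.2250 0.0000 0.0000 0.0000] k=[0 0 0 9 4 0 0 0]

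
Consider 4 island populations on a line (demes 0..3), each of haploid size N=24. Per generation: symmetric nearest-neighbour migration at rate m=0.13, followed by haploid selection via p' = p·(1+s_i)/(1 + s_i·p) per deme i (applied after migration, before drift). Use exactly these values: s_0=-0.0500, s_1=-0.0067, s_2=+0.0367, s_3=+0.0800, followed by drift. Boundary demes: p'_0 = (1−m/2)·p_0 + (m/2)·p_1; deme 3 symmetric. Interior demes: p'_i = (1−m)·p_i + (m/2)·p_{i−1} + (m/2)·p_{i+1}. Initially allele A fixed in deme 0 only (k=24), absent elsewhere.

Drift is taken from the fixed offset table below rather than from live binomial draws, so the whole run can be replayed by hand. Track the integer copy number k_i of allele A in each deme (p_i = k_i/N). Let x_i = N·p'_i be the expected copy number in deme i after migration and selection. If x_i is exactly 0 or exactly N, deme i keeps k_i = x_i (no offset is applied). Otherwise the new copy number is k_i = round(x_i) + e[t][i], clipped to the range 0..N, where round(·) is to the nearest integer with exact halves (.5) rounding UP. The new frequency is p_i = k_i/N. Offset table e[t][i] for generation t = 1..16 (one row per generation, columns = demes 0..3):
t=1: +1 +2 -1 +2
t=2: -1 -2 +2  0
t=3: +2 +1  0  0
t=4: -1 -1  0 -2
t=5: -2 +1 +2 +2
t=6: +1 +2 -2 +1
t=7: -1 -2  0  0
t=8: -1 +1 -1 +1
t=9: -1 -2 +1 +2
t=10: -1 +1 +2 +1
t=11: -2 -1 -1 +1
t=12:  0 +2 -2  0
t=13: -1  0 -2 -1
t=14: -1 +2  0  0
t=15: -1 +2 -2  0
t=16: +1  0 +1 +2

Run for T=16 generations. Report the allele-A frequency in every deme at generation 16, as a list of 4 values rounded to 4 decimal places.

t=0: k=[24 0 0 0]
t=1: x=[22.3635 1.5502 0.0000 0.0000] k=[23 4 0 0]
t=2: x=[21.6588 4.9485 0.2694 0.0000] k=[21 3 2 0]
t=3: x=[19.6503 4.0822 2.0001 0.1403] k=[22 5 2 0]
t=4: x=[20.7537 5.8801 2.1340 0.1403] k=[20 5 2 0]
t=5: x=[18.8197 5.7506 2.1340 0.1403] k=[17 7 4 2]
t=6: x=[16.0802 7.4205 4.1882 2.2842] k=[17 9 2 3]
t=7: x=[16.2126 9.0271 2.6025 3.1391] k=[15 7 3 3]
t=8: x=[14.1839 7.2260 3.3629 3.2079] k=[13 8 2 4]
t=9: x=[12.3678 7.8993 2.6025 4.1264] k=[11 6 4 6]
t=10: x=[10.3719 6.1642 4.3878 6.2179] k=[9 7 6 7]
t=11: x=[8.5851 7.0315 6.2960 7.3206] k=[7 6 5 8]
t=12: x=[6.6848 5.9698 5.4095 8.2157] k=[7 8 3 8]
t=13: x=[6.8120 7.5751 3.7630 8.0822] k=[6 8 2 7]
t=14: x=[5.8988 7.4454 2.8030 7.0521] k=[5 9 3 7]
t=15: x=[5.0524 8.3134 3.7630 7.1193] k=[4 10 2 7]
t=16: x=[4.2090 9.0521 2.9366 7.0521] k=[5 9 4 9]

[0.2083, 0.3750, 0.1667, 0.3750]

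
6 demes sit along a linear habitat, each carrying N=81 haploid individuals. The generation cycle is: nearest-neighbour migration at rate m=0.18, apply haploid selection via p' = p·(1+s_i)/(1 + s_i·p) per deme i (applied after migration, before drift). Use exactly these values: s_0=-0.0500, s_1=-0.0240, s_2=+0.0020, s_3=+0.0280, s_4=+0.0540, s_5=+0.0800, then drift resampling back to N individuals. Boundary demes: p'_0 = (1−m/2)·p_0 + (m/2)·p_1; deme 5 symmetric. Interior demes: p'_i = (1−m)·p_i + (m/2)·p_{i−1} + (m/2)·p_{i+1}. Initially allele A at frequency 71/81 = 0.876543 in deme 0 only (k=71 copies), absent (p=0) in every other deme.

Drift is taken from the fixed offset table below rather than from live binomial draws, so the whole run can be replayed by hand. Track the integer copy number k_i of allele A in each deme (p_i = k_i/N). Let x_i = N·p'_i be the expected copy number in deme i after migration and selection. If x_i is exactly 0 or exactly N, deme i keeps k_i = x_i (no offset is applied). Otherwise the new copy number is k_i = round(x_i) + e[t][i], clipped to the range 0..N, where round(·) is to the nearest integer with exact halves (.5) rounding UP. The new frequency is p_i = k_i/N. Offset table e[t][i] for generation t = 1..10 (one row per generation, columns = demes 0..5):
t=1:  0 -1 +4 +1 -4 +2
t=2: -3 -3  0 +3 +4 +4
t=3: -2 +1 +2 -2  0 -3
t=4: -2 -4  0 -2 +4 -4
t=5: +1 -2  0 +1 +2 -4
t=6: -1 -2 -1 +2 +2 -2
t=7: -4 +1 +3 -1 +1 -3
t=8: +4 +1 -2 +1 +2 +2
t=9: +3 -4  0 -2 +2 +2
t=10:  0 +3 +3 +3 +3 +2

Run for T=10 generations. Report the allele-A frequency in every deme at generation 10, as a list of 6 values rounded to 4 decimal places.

t=0: k=[71 0 0 0 0 0]
t=1: x=[63.9292 6.2485 0.0000 0.0000 0.0000 0.0000] k=[64 5 0 0 0 0]
t=2: x=[57.8514 9.6516 0.4509 0.0000 0.0000 0.0000] k=[55 7 0 0 0 0]
t=3: x=[49.7008 10.4666 0.6313 0.0000 0.0000 0.0000] k=[48 11 3 0 0 0]
t=4: x=[43.6398 13.3371 3.4566 0.2775 0.0000 0.0000] k=[42 9 3 0 0 0]
t=5: x=[37.9939 11.1936 3.2763 0.2775 0.0000 0.0000] k=[39 9 3 1 0 0]
t=6: x=[35.2754 10.9283 3.3664 1.1201 0.0949 0.0000] k=[34 9 2 3 2 0]
t=7: x=[30.7655 10.3978 2.7253 2.8961 2.0106 0.1944] k=[27 11 6 2 3 0]
t=8: x=[24.6713 11.7440 6.1013 2.5165 2.7777 0.2915] k=[29 13 4 4 5 2]
t=9: x=[26.6351 13.3568 4.8190 4.1986 4.8755 2.4461] k=[30 9 5 2 7 4]
t=10: x=[27.1761 10.3094 5.0995 2.7935 6.5915 4.5922] k=[27 13 8 6 10 7]

[0.3333, 0.1605, 0.0988, 0.0741, 0.1235, 0.0864]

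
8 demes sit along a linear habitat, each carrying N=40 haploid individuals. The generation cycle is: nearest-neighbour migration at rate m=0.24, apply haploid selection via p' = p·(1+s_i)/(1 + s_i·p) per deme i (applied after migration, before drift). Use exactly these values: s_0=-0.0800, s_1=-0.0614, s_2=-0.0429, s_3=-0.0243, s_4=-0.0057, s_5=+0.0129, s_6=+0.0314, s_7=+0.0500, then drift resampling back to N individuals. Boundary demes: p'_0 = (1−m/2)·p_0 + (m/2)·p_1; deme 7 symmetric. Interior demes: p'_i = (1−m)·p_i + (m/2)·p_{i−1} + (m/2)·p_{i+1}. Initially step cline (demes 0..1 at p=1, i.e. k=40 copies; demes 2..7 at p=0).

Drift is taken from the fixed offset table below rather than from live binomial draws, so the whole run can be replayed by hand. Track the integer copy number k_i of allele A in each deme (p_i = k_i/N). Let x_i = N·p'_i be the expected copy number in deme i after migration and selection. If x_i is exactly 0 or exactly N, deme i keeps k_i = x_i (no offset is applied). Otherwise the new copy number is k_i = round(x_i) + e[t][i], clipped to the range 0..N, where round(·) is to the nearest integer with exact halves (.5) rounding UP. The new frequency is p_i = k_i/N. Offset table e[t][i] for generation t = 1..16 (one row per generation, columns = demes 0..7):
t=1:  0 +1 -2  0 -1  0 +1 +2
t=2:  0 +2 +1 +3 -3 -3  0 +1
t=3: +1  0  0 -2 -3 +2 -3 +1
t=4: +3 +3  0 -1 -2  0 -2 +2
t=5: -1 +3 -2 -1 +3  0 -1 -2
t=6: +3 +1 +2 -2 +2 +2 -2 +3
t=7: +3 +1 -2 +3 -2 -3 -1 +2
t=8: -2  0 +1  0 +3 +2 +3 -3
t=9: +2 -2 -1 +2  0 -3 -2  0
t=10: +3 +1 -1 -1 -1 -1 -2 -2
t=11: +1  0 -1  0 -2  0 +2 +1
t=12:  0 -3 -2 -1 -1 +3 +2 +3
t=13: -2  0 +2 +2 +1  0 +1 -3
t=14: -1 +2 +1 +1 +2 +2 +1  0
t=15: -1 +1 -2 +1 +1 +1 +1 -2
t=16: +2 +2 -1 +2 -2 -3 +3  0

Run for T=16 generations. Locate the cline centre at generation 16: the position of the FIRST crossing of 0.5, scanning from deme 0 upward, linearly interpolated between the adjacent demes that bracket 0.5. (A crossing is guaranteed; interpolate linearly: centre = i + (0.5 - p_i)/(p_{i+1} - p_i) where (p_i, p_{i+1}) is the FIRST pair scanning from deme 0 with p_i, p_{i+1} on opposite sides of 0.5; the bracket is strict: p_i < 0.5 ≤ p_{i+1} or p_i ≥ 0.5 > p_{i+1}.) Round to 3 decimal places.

1.333

t=0: k=[40 40 0 0 0 0 0 0]
t=1: x=[40.0000 34.9258 4.6179 0.0000 0.0000 0.0000 0.0000 0.0000] k=[40 36 3 0 0 0 0 0]
t=2: x=[39.4788 32.1270 6.3619 0.3513 0.0000 0.0000 0.0000 0.0000] k=[39 34 7 3 0 0 0 0]
t=3: x=[38.2669 30.9231 9.4401 3.0500 0.3580 0.0000 0.0000 0.0000] k=[39 31 9 1 0 0 0 0]
t=4: x=[37.8786 28.8167 10.3403 1.7973 0.1193 0.0000 0.0000 0.0000] k=[40 32 10 1 0 0 0 0]
t=5: x=[38.9587 29.8475 11.2030 1.9147 0.1193 0.0000 0.0000 0.0000] k=[38 33 9 1 3 0 0 0]
t=6: x=[37.1898 30.2607 10.5754 2.1494 2.3871 0.3646 0.0000 0.0000] k=[40 31 13 0 4 2 0 0]
t=7: x=[38.8288 29.4348 13.2092 1.9929 3.2628 2.0245 0.2475 0.0000] k=[40 30 11 5 1 0 0 0]
t=8: x=[38.6990 28.4053 12.1853 5.1290 1.3525 0.1215 0.0000 0.0000] k=[37 28 13 5 4 2 0 0]
t=9: x=[35.6042 26.7241 13.4458 5.7184 3.8600 2.0245 0.2475 0.0000] k=[38 25 12 8 4 0 0 0]
t=10: x=[36.1602 24.4014 12.6970 7.8437 3.9795 0.4861 0.0000 0.0000] k=[39 25 12 7 3 0 0 0]
t=11: x=[37.1038 24.5232 12.5789 6.9772 3.1036 0.3646 0.0000 0.0000] k=[38 25 12 7 1 0 0 0]
t=12: x=[36.1602 24.4014 12.5789 6.7410 1.5912 0.1215 0.0000 0.0000] k=[36 21 11 6 1 3 0 0]
t=13: x=[33.7742 20.9690 11.2422 5.8756 1.8300 2.4291 0.3712 0.0000] k=[32 21 13 8 3 2 1 0]
t=14: x=[30.0707 20.7281 12.9727 7.8437 3.4619 2.0245 1.0306 0.1260] k=[29 23 14 9 5 4 2 0]
t=15: x=[27.5774 22.0150 14.0774 8.9480 5.3335 3.9251 2.0596 0.2519] k=[27 23 12 10 6 5 3 0]
t=16: x=[25.7650 21.5318 12.6970 9.5796 6.3295 4.9352 2.9637 0.3778] k=[28 24 12 12 4 2 6 0]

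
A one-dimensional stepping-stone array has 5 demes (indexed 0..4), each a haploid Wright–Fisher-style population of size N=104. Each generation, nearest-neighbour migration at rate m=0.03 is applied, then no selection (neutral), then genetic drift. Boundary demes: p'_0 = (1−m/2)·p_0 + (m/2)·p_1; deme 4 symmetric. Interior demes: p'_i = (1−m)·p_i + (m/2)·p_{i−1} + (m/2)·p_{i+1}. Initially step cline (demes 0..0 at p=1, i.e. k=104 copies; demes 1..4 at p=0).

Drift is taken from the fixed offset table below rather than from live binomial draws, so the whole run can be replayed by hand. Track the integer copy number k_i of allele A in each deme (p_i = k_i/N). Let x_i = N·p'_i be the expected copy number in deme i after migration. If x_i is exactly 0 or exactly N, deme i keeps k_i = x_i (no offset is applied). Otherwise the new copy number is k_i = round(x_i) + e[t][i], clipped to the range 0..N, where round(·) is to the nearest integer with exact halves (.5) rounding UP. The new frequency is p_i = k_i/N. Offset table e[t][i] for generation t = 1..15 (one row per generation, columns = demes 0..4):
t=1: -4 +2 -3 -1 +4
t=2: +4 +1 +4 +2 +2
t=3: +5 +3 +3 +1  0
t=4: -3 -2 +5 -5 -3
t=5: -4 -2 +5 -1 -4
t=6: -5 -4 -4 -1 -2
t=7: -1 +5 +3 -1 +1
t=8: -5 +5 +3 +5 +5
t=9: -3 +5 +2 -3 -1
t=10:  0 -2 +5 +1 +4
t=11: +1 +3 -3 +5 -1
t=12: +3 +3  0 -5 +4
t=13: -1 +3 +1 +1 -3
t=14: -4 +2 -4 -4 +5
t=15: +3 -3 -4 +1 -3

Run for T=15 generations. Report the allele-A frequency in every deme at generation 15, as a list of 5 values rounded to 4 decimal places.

[0.7019, 0.3173, 0.1538, 0.0096, 0.0577]

t=0: k=[104 0 0 0 0]
t=1: x=[102.4400 1.5600 0.0000 0.0000 0.0000] k=[98 4 0 0 0]
t=2: x=[96.5900 5.3500 0.0600 0.0000 0.0000] k=[101 6 4 0 0]
t=3: x=[99.5750 7.3950 3.9700 0.0600 0.0000] k=[104 10 7 1 0]
t=4: x=[102.5900 11.3650 6.9550 1.0750 0.0150] k=[100 9 12 0 0]
t=5: x=[98.6350 10.4100 11.7750 0.1800 0.0000] k=[95 8 17 0 0]
t=6: x=[93.6950 9.4400 16.6100 0.2550 0.0000] k=[89 5 13 0 0]
t=7: x=[87.7400 6.3800 12.6850 0.1950 0.0000] k=[87 11 16 0 0]
t=8: x=[85.8600 12.2150 15.6850 0.2400 0.0000] k=[81 17 19 5 0]
t=9: x=[80.0400 17.9900 18.7600 5.1350 0.0750] k=[77 23 21 2 0]
t=10: x=[76.1900 23.7800 20.7450 2.2550 0.0300] k=[76 22 26 3 4]
t=11: x=[75.1900 22.8700 25.5950 3.3600 3.9850] k=[76 26 23 8 3]
t=12: x=[75.2500 26.7050 22.8200 8.1500 3.0750] k=[78 30 23 3 7]
t=13: x=[77.2800 30.6150 22.8050 3.3600 6.9400] k=[76 34 24 4 4]
t=14: x=[75.3700 34.4800 23.8500 4.3000 4.0000] k=[71 36 20 0 9]
t=15: x=[70.4750 36.2850 19.9400 0.4350 8.8650] k=[73 33 16 1 6]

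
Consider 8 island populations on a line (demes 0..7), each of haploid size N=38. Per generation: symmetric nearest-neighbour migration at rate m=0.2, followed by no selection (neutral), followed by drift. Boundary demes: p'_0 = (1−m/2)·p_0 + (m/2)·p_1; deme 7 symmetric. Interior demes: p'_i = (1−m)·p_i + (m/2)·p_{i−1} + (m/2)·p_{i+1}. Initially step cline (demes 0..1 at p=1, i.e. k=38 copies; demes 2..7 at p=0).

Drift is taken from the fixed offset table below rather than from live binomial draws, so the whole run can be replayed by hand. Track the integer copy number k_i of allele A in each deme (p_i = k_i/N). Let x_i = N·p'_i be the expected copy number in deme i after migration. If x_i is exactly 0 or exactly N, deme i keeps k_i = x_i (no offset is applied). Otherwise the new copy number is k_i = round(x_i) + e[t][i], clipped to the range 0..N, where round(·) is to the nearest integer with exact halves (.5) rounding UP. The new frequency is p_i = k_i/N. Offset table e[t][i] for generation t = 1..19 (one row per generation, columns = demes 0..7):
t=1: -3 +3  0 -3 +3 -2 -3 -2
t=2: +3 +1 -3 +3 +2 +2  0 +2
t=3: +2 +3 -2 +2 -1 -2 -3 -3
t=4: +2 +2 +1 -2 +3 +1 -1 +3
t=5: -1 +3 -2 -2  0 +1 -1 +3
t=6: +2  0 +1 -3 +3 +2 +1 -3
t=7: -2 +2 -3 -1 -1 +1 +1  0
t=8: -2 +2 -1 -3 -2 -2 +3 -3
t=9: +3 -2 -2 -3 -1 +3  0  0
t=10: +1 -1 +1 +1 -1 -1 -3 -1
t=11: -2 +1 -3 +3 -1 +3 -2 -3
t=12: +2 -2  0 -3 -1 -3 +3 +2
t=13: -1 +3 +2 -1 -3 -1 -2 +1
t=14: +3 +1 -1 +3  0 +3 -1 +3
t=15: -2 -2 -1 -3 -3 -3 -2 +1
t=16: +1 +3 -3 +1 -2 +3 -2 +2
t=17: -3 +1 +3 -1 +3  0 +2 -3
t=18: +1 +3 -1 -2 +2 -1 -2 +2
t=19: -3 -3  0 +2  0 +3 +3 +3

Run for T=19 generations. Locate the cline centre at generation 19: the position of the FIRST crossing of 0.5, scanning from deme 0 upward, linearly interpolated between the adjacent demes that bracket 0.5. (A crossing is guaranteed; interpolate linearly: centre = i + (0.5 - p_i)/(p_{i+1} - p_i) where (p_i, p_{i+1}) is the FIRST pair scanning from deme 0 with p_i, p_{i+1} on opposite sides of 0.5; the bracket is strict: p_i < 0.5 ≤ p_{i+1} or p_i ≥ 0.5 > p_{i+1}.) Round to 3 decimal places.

1.545

t=0: k=[38 38 0 0 0 0 0 0]
t=1: x=[38.0000 34.2000 3.8000 0.0000 0.0000 0.0000 0.0000 0.0000] k=[38 37 4 0 0 0 0 0]
t=2: x=[37.9000 33.8000 6.9000 0.4000 0.0000 0.0000 0.0000 0.0000] k=[38 35 4 3 0 0 0 0]
t=3: x=[37.7000 32.2000 7.0000 2.8000 0.3000 0.0000 0.0000 0.0000] k=[38 35 5 5 0 0 0 0]
t=4: x=[37.7000 32.3000 8.0000 4.5000 0.5000 0.0000 0.0000 0.0000] k=[38 34 9 3 4 0 0 0]
t=5: x=[37.6000 31.9000 10.9000 3.7000 3.5000 0.4000 0.0000 0.0000] k=[37 35 9 2 4 1 0 0]
t=6: x=[36.8000 32.6000 10.9000 2.9000 3.5000 1.2000 0.1000 0.0000] k=[38 33 12 0 7 3 1 0]
t=7: x=[37.5000 31.4000 12.9000 1.9000 5.9000 3.2000 1.1000 0.1000] k=[36 33 10 1 5 4 2 0]
t=8: x=[35.7000 31.0000 11.4000 2.3000 4.5000 3.9000 2.0000 0.2000] k=[34 33 10 0 3 2 5 0]
t=9: x=[33.9000 30.8000 11.3000 1.3000 2.6000 2.4000 4.2000 0.5000] k=[37 29 9 0 2 5 4 1]
t=10: x=[36.2000 27.8000 10.1000 1.1000 2.1000 4.6000 3.8000 1.3000] k=[37 27 11 2 1 4 1 0]
t=11: x=[36.0000 26.4000 11.7000 2.8000 1.4000 3.4000 1.2000 0.1000] k=[34 27 9 6 0 6 0 0]
t=12: x=[33.3000 25.9000 10.5000 5.7000 1.2000 4.8000 0.6000 0.0000] k=[35 24 11 3 0 2 4 0]
t=13: x=[33.9000 23.8000 11.5000 3.5000 0.5000 2.0000 3.4000 0.4000] k=[33 27 14 3 0 1 1 1]
t=14: x=[32.4000 26.3000 14.2000 3.8000 0.4000 0.9000 1.0000 1.0000] k=[35 27 13 7 0 4 0 4]
t=15: x=[34.2000 26.4000 13.8000 6.9000 1.1000 3.2000 0.8000 3.6000] k=[32 24 13 4 0 0 0 5]
t=16: x=[31.2000 23.7000 13.2000 4.5000 0.4000 0.0000 0.5000 4.5000] k=[32 27 10 6 0 0 0 7]
t=17: x=[31.5000 25.8000 11.3000 5.8000 0.6000 0.0000 0.7000 6.3000] k=[29 27 14 5 4 0 3 3]
t=18: x=[28.8000 25.9000 14.4000 5.8000 3.7000 0.7000 2.7000 3.0000] k=[30 29 13 4 6 0 1 5]
t=19: x=[29.9000 27.5000 13.7000 5.1000 5.2000 0.7000 1.3000 4.6000] k=[27 25 14 7 5 4 4 8]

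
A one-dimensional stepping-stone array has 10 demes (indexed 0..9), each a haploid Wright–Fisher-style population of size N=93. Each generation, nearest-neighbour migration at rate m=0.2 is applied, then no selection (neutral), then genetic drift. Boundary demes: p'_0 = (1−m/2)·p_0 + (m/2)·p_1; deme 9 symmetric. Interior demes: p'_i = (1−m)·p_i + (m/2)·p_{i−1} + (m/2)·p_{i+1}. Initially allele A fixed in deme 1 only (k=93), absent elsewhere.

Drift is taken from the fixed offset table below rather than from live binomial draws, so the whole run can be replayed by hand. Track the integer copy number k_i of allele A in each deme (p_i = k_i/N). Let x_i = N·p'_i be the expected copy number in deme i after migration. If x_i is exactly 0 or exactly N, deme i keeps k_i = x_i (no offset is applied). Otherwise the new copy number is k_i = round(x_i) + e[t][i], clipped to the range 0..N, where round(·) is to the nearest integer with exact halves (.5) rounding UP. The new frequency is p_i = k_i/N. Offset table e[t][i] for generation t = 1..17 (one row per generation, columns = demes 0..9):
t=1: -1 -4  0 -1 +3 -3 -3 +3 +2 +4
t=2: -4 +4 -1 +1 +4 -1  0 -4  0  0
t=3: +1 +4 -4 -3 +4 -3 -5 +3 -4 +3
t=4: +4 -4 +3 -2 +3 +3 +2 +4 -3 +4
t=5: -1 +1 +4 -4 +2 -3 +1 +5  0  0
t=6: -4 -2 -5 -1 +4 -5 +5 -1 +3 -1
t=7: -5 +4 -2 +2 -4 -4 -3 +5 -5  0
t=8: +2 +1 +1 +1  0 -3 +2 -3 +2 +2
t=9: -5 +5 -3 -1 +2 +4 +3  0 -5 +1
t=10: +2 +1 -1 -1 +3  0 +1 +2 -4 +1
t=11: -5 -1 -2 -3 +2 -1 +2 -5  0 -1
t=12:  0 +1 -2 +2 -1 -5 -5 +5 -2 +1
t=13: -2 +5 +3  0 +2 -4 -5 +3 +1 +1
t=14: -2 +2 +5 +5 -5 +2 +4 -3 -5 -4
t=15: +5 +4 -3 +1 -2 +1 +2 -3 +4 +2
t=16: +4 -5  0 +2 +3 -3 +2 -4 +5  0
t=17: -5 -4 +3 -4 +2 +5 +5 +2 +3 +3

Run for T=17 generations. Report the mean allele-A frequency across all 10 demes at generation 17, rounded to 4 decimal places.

t=0: k=[0 93 0 0 0 0 0 0 0 0]
t=1: x=[9.3000 74.4000 9.3000 0.0000 0.0000 0.0000 0.0000 0.0000 0.0000 0.0000] k=[8 70 9 0 0 0 0 0 0 0]
t=2: x=[14.2000 57.7000 14.2000 0.9000 0.0000 0.0000 0.0000 0.0000 0.0000 0.0000] k=[10 62 13 2 0 0 0 0 0 0]
t=3: x=[15.2000 51.9000 16.8000 2.9000 0.2000 0.0000 0.0000 0.0000 0.0000 0.0000] k=[16 56 13 0 4 0 0 0 0 0]
t=4: x=[20.0000 47.7000 16.0000 1.7000 3.2000 0.4000 0.0000 0.0000 0.0000 0.0000] k=[24 44 19 0 6 3 0 0 0 0]
t=5: x=[26.0000 39.5000 19.6000 2.5000 5.1000 3.0000 0.3000 0.0000 0.0000 0.0000] k=[25 41 24 0 7 0 1 0 0 0]
t=6: x=[26.6000 37.7000 23.3000 3.1000 5.6000 0.8000 0.8000 0.1000 0.0000 0.0000] k=[23 36 18 2 10 0 6 0 0 0]
t=7: x=[24.3000 32.9000 18.2000 4.4000 8.2000 1.6000 4.8000 0.6000 0.0000 0.0000] k=[19 37 16 6 4 0 2 6 0 0]
t=8: x=[20.8000 33.1000 17.1000 6.8000 3.8000 0.6000 2.2000 5.0000 0.6000 0.0000] k=[23 34 18 8 4 0 4 2 3 0]
t=9: x=[24.1000 31.3000 18.6000 8.6000 4.0000 0.8000 3.4000 2.3000 2.6000 0.3000] k=[19 36 16 8 6 5 6 2 0 1]
t=10: x=[20.7000 32.3000 17.2000 8.6000 6.1000 5.2000 5.5000 2.2000 0.3000 0.9000] k=[23 33 16 8 9 5 7 4 0 2]
t=11: x=[24.0000 30.3000 16.9000 8.9000 8.5000 5.6000 6.5000 3.9000 0.6000 1.8000] k=[19 29 15 6 11 5 9 0 1 1]
t=12: x=[20.0000 26.6000 15.5000 7.4000 9.9000 6.0000 7.7000 1.0000 0.9000 1.0000] k=[20 28 14 9 9 1 3 6 0 2]
t=13: x=[20.8000 25.8000 14.9000 9.5000 8.2000 2.0000 3.1000 5.1000 0.8000 1.8000] k=[19 31 18 10 10 0 0 8 2 3]
t=14: x=[20.2000 28.5000 18.5000 10.8000 9.0000 1.0000 0.8000 6.6000 2.7000 2.9000] k=[18 31 24 16 4 3 5 4 0 0]
t=15: x=[19.3000 29.0000 23.9000 15.6000 5.1000 3.3000 4.7000 3.7000 0.4000 0.0000] k=[24 33 21 17 3 4 7 1 4 0]
t=16: x=[24.9000 30.9000 21.8000 16.0000 4.5000 4.2000 6.1000 1.9000 3.3000 0.4000] k=[29 26 22 18 8 1 8 0 8 0]
t=17: x=[28.7000 25.9000 22.0000 17.4000 8.3000 2.4000 6.5000 1.6000 6.4000 0.8000] k=[24 22 25 13 10 7 12 4 9 4]

0.1398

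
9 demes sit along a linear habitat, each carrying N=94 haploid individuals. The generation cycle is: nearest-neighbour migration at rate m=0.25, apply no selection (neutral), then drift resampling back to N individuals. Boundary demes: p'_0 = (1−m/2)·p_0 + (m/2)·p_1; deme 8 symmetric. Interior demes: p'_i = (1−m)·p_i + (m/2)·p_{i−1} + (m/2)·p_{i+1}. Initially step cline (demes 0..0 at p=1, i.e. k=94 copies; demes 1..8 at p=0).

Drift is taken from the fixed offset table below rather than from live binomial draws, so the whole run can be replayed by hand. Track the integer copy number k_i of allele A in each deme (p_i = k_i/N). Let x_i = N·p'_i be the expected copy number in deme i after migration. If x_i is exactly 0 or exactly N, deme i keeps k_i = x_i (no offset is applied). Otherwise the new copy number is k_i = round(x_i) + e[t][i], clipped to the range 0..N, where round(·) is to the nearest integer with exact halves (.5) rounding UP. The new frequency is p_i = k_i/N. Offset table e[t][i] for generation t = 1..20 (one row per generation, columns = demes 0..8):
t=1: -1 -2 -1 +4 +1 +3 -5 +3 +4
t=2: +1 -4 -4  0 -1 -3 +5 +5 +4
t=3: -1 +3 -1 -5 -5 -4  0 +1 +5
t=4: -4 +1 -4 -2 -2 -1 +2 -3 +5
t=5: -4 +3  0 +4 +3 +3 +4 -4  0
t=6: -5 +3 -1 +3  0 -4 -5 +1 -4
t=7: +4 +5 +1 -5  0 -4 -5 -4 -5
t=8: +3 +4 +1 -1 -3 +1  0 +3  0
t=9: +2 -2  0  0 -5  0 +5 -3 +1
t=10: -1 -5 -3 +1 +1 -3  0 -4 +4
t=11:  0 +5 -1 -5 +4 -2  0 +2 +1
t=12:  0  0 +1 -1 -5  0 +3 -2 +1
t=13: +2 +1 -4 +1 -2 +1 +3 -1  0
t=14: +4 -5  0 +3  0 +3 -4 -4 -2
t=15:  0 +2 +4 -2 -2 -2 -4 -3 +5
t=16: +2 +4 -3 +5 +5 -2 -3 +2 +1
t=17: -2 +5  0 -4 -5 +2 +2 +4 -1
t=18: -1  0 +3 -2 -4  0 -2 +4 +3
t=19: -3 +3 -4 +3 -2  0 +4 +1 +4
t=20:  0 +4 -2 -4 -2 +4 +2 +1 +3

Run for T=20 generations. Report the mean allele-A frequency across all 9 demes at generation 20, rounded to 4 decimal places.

0.1300

t=0: k=[94 0 0 0 0 0 0 0 0]
t=1: x=[82.2500 11.7500 0.0000 0.0000 0.0000 0.0000 0.0000 0.0000 0.0000] k=[81 10 0 0 0 0 0 0 0]
t=2: x=[72.1250 17.6250 1.2500 0.0000 0.0000 0.0000 0.0000 0.0000 0.0000] k=[73 14 0 0 0 0 0 0 0]
t=3: x=[65.6250 19.6250 1.7500 0.0000 0.0000 0.0000 0.0000 0.0000 0.0000] k=[65 23 1 0 0 0 0 0 0]
t=4: x=[59.7500 25.5000 3.6250 0.1250 0.0000 0.0000 0.0000 0.0000 0.0000] k=[56 27 0 0 0 0 0 0 0]
t=5: x=[52.3750 27.2500 3.3750 0.0000 0.0000 0.0000 0.0000 0.0000 0.0000] k=[48 30 3 0 0 0 0 0 0]
t=6: x=[45.7500 28.8750 6.0000 0.3750 0.0000 0.0000 0.0000 0.0000 0.0000] k=[41 32 5 3 0 0 0 0 0]
t=7: x=[39.8750 29.7500 8.1250 2.8750 0.3750 0.0000 0.0000 0.0000 0.0000] k=[44 35 9 0 0 0 0 0 0]
t=8: x=[42.8750 32.8750 11.1250 1.1250 0.0000 0.0000 0.0000 0.0000 0.0000] k=[46 37 12 0 0 0 0 0 0]
t=9: x=[44.8750 35.0000 13.6250 1.5000 0.0000 0.0000 0.0000 0.0000 0.0000] k=[47 33 14 2 0 0 0 0 0]
t=10: x=[45.2500 32.3750 14.8750 3.2500 0.2500 0.0000 0.0000 0.0000 0.0000] k=[44 27 12 4 1 0 0 0 0]
t=11: x=[41.8750 27.2500 12.8750 4.6250 1.2500 0.1250 0.0000 0.0000 0.0000] k=[42 32 12 0 5 0 0 0 0]
t=12: x=[40.7500 30.7500 13.0000 2.1250 3.7500 0.6250 0.0000 0.0000 0.0000] k=[41 31 14 1 0 1 0 0 0]
t=13: x=[39.7500 30.1250 14.5000 2.5000 0.2500 0.7500 0.1250 0.0000 0.0000] k=[42 31 11 4 0 2 3 0 0]
t=14: x=[40.6250 29.8750 12.6250 4.3750 0.7500 1.8750 2.5000 0.3750 0.0000] k=[45 25 13 7 1 5 0 0 0]
t=15: x=[42.5000 26.0000 13.7500 7.0000 2.2500 3.8750 0.6250 0.0000 0.0000] k=[43 28 18 5 0 2 0 0 0]
t=16: x=[41.1250 28.6250 17.6250 6.0000 0.8750 1.5000 0.2500 0.0000 0.0000] k=[43 33 15 11 6 0 0 0 0]
t=17: x=[41.7500 32.0000 16.7500 10.8750 5.8750 0.7500 0.0000 0.0000 0.0000] k=[40 37 17 7 1 3 0 0 0]
t=18: x=[39.6250 34.8750 18.2500 7.5000 2.0000 2.3750 0.3750 0.0000 0.0000] k=[39 35 21 6 0 2 0 0 0]
t=19: x=[38.5000 33.7500 20.8750 7.1250 1.0000 1.5000 0.2500 0.0000 0.0000] k=[36 37 17 10 0 2 4 0 0]
t=20: x=[36.1250 34.3750 18.6250 9.6250 1.5000 2.0000 3.2500 0.5000 0.0000] k=[36 38 17 6 0 6 5 2 0]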